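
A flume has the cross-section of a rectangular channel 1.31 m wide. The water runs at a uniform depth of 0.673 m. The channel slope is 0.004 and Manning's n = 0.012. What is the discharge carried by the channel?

Flow area A = b·y = 1.31 × 0.673 = 0.8816 m². Wetted perimeter P = b + 2y = 1.31 + 2×0.673 = 2.656 m.
Hydraulic radius R = A/P = 0.8816/2.656 = 0.3319 m.
Manning's equation: Q = (1/n) A R^(2/3) S^(1/2) = (1/0.012) × 0.8816 × 0.3319^(2/3) × 0.004^(1/2) = 2.23 m³/s.

Q = 2.23 m³/s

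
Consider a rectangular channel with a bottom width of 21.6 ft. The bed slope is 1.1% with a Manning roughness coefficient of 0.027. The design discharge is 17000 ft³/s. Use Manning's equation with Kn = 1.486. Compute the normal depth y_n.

Manning's equation rearranged: A R^(2/3) = nQ / (1.486·√S) = 0.027 × 17000 / (1.486 × √0.011) = 2945.
At y = 36.8 ft: A R^(2/3) = 3271 — high.
At y = 24.2 ft: A R^(2/3) = 1997 — low.
At y = 33.6 ft: A R^(2/3) = 2945 — close enough.

y_n = 33.6 ft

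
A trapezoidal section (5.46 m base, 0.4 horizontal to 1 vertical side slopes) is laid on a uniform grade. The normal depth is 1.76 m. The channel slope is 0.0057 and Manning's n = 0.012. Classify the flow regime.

With bottom width b = 5.46 m and side slope z = 0.4: A = (b + zy)y = (5.46 + 0.4×1.76)×1.76 = 10.85 m²; P = b + 2y√(1+z²) = 5.46 + 2×1.76×1.077 = 9.251 m.
Hydraulic radius R = A/P = 10.85/9.251 = 1.173 m.
V = (1/n) R^(2/3) √S = (1/0.012) × 1.173^(2/3) × √0.0057 = 6.996 m/s. Hydraulic depth D_h = A/T = 10.85/6.868 = 1.58 m.
Froude number Fr = V/√(g·D_h) = 6.996/√(9.81×1.58) = 1.78, which is greater than 1, so the flow is supercritical.

supercritical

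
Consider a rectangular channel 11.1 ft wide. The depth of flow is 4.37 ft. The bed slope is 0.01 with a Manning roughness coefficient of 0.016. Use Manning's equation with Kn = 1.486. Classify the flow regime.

supercritical

Flow area A = b·y = 11.1 × 4.37 = 48.51 ft². Wetted perimeter P = b + 2y = 11.1 + 2×4.37 = 19.84 ft.
Hydraulic radius R = A/P = 48.51/19.84 = 2.445 ft.
V = (1.486/n) R^(2/3) √S = (1.486/0.016) × 2.445^(2/3) × √0.01 = 16.86 ft/s. Hydraulic depth D_h = A/T = 48.51/11.1 = 4.37 ft.
Froude number Fr = V/√(g·D_h) = 16.86/√(32.2×4.37) = 1.42, which is greater than 1, so the flow is supercritical.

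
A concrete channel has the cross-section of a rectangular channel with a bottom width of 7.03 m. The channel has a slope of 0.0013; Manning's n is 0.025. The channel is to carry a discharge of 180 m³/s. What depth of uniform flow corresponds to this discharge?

Manning's equation rearranged: A R^(2/3) = nQ / (1·√S) = 0.025 × 180 / (√0.0013) = 124.8.
Try y = 10.7 m: A R^(2/3) = 143.9 — too large.
Try y = 7.19 m: A R^(2/3) = 89.62 — too small.
Try y = 9.48 m: A R^(2/3) = 124.9 — matches.

y_n = 9.48 m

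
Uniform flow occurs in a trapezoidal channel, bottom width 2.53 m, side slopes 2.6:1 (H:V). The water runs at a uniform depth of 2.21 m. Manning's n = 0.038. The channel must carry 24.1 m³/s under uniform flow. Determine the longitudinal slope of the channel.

S = 0.0019

With bottom width b = 2.53 m and side slope z = 2.6: A = (b + zy)y = (2.53 + 2.6×2.21)×2.21 = 18.29 m²; P = b + 2y√(1+z²) = 2.53 + 2×2.21×2.786 = 14.84 m.
Hydraulic radius R = A/P = 18.29/14.84 = 1.232 m.
From Manning's equation, S = [nQ / (1 A R^(2/3))]² = [0.038 × 24.1 / (1 × 18.29 × 1.232^(2/3))]² = 0.0019.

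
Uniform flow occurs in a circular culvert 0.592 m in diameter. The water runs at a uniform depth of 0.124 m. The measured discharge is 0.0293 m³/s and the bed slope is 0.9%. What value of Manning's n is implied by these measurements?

For a circular section of diameter D = 0.592 m at depth y = 0.124 m, the central angle is θ = 2 arccos(1 − 2y/D) = 1.901 rad. Then A = (D²/8)(θ − sin θ) = 0.04187 m² and P = Dθ/2 = 0.5628 m.
Hydraulic radius R = A/P = 0.04187/0.5628 = 0.07438 m.
Rearranging Manning's equation: n = (1/Q) A R^(2/3) S^(1/2) = (1/0.0293) × 0.04187 × 0.07438^(2/3) × √0.009 = 0.024.

n = 0.024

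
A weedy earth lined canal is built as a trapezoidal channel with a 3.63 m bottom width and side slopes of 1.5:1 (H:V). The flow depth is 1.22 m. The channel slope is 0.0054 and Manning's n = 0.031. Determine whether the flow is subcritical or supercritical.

With bottom width b = 3.63 m and side slope z = 1.5: A = (b + zy)y = (3.63 + 1.5×1.22)×1.22 = 6.661 m²; P = b + 2y√(1+z²) = 3.63 + 2×1.22×1.803 = 8.029 m.
Hydraulic radius R = A/P = 6.661/8.029 = 0.8297 m.
V = (1/n) R^(2/3) √S = (1/0.031) × 0.8297^(2/3) × √0.0054 = 2.093 m/s. Hydraulic depth D_h = A/T = 6.661/7.29 = 0.9137 m.
Froude number Fr = V/√(g·D_h) = 2.093/√(9.81×0.9137) = 0.699, which is less than 1, so the flow is subcritical.

subcritical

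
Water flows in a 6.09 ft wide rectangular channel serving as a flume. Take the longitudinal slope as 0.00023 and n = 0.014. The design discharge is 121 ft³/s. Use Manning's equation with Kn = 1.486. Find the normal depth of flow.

y_n = 7.39 ft

Manning's equation rearranged: A R^(2/3) = nQ / (1.486·√S) = 0.014 × 121 / (1.486 × √0.00023) = 75.17.
Trying y = 5.39 ft: A R^(2/3) = 51.16 — short.
Trying y = 7.39 ft: A R^(2/3) = 75.12 — close enough.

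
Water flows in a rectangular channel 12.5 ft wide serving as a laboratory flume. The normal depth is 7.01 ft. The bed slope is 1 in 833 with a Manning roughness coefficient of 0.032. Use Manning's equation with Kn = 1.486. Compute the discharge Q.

Flow area A = b·y = 12.5 × 7.01 = 87.62 ft². Wetted perimeter P = b + 2y = 12.5 + 2×7.01 = 26.52 ft.
Hydraulic radius R = A/P = 87.62/26.52 = 3.304 ft.
Manning's equation: Q = (1.486/n) A R^(2/3) S^(1/2) = (1.486/0.032) × 87.62 × 3.304^(2/3) × 0.0012^(1/2) = 313 ft³/s.

Q = 313 ft³/s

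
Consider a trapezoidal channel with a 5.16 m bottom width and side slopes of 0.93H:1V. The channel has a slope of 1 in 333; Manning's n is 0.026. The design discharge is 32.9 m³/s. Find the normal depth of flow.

y_n = 1.91 m

Manning's equation rearranged: A R^(2/3) = nQ / (1·√S) = 0.026 × 32.9 / (√0.003003) = 15.61.
Try y = 2.37 m: A R^(2/3) = 22.87 — high.
Try y = 1.7 m: A R^(2/3) = 12.72 — low.
Try y = 1.91 m: A R^(2/3) = 15.59 — ≈ 15.61.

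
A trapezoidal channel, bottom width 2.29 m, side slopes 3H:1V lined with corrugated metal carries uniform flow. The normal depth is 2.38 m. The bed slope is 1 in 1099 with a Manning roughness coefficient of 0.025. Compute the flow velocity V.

With bottom width b = 2.29 m and side slope z = 3: A = (b + zy)y = (2.29 + 3×2.38)×2.38 = 22.44 m²; P = b + 2y√(1+z²) = 2.29 + 2×2.38×3.162 = 17.34 m.
Hydraulic radius R = A/P = 22.44/17.34 = 1.294 m.
From Manning's equation, V = (1/n) R^(2/3) S^(1/2) = (1/0.025) × 1.294^(2/3) × 0.0009099^(1/2) = 1.43 m/s.

V = 1.43 m/s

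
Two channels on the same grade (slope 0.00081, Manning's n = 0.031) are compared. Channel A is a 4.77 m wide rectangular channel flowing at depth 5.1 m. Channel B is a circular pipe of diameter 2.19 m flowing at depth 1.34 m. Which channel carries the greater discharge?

Channel A: Flow area A = b·y = 4.77 × 5.1 = 24.33 m². Wetted perimeter P = b + 2y = 4.77 + 2×5.1 = 14.97 m. Hydraulic radius R = A/P = 24.33/14.97 = 1.625 m. Q_A = (1/0.031)·24.33·1.625^(2/3)·√0.00081 = 30.87 m³/s.
Channel B: For a circular section of diameter D = 2.19 m at depth y = 1.34 m, the central angle is θ = 2 arccos(1 − 2y/D) = 3.593 rad. Then A = (D²/8)(θ − sin θ) = 2.415 m² and P = Dθ/2 = 3.934 m. Hydraulic radius R = A/P = 2.415/3.934 = 0.614 m. Q_B = (1/0.031)·2.415·0.614^(2/3)·√0.00081 = 1.602 m³/s.
Q_A = 30.87 m³/s vs Q_B = 1.602 m³/s, so channel A carries more.

channel A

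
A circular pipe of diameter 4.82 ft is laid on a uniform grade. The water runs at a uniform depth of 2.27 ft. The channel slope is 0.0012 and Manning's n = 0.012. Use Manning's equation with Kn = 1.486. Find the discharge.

Q = 40 ft³/s

For a circular section of diameter D = 4.82 ft at depth y = 2.27 ft, the central angle is θ = 2 arccos(1 − 2y/D) = 3.025 rad. Then A = (D²/8)(θ − sin θ) = 8.449 ft² and P = Dθ/2 = 7.291 ft.
Hydraulic radius R = A/P = 8.449/7.291 = 1.159 ft.
Manning's equation: Q = (1.486/n) A R^(2/3) S^(1/2) = (1.486/0.012) × 8.449 × 1.159^(2/3) × 0.0012^(1/2) = 40 ft³/s.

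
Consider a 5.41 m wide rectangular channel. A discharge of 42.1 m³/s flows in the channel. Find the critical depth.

y_c = 1.83 m

For a rectangular channel, critical depth y_c = (q²/g)^(1/3) where q = Q/b = 42.1/5.41 = 7.782 m²/s.
So y_c = (7.782²/9.81)^(1/3) = 1.83 m.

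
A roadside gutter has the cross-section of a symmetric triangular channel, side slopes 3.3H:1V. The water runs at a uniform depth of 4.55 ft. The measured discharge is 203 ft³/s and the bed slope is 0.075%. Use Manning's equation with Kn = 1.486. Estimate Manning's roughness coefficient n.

n = 0.023

For a triangular section with side slope z = 3.3: A = zy² = 3.3×4.55² = 68.32 ft²; P = 2y√(1+z²) = 2×4.55×3.448 = 31.38 ft.
Hydraulic radius R = A/P = 68.32/31.38 = 2.177 ft.
Rearranging Manning's equation: n = (1.486/Q) A R^(2/3) S^(1/2) = (1.486/203) × 68.32 × 2.177^(2/3) × √0.00075 = 0.023.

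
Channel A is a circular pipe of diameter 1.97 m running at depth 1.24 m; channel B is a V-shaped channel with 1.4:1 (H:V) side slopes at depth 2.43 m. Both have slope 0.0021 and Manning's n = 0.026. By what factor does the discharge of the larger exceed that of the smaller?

Channel A: For a circular section of diameter D = 1.97 m at depth y = 1.24 m, the central angle is θ = 2 arccos(1 − 2y/D) = 3.665 rad. Then A = (D²/8)(θ − sin θ) = 2.021 m² and P = Dθ/2 = 3.61 m. Hydraulic radius R = A/P = 2.021/3.61 = 0.5597 m. Q_A = (1/0.026)·2.021·0.5597^(2/3)·√0.0021 = 2.419 m³/s.
Channel B: For a triangular section with side slope z = 1.4: A = zy² = 1.4×2.43² = 8.267 m²; P = 2y√(1+z²) = 2×2.43×1.72 = 8.361 m. Hydraulic radius R = A/P = 8.267/8.361 = 0.9887 m. Q_B = (1/0.026)·8.267·0.9887^(2/3)·√0.0021 = 14.46 m³/s.
The larger discharge is 14.46 m³/s and the smaller is 2.419 m³/s; the ratio is 5.98.

5.98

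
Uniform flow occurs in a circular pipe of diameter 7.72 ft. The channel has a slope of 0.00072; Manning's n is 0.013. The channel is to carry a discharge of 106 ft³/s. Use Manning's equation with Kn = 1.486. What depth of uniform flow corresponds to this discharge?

y_n = 3.75 ft

Manning's equation rearranged: A R^(2/3) = nQ / (1.486·√S) = 0.013 × 106 / (1.486 × √0.00072) = 34.56.
Try y = 4.76 ft: A R^(2/3) = 50.8 — high.
Try y = 3.02 ft: A R^(2/3) = 23.47 — low.
Try y = 3.75 ft: A R^(2/3) = 34.53 — matches.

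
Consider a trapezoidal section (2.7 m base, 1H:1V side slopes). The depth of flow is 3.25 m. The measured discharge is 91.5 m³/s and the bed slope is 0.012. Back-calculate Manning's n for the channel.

n = 0.032

With bottom width b = 2.7 m and side slope z = 1: A = (b + zy)y = (2.7 + 1×3.25)×3.25 = 19.34 m²; P = b + 2y√(1+z²) = 2.7 + 2×3.25×1.414 = 11.89 m.
Hydraulic radius R = A/P = 19.34/11.89 = 1.626 m.
Rearranging Manning's equation: n = (1/Q) A R^(2/3) S^(1/2) = (1/91.5) × 19.34 × 1.626^(2/3) × √0.012 = 0.032.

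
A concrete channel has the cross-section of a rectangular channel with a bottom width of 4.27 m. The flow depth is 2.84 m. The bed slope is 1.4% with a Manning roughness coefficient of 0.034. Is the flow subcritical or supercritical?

subcritical

Flow area A = b·y = 4.27 × 2.84 = 12.13 m². Wetted perimeter P = b + 2y = 4.27 + 2×2.84 = 9.95 m.
Hydraulic radius R = A/P = 12.13/9.95 = 1.219 m.
V = (1/n) R^(2/3) √S = (1/0.034) × 1.219^(2/3) × √0.014 = 3.971 m/s. Hydraulic depth D_h = A/T = 12.13/4.27 = 2.84 m.
Froude number Fr = V/√(g·D_h) = 3.971/√(9.81×2.84) = 0.752, which is less than 1, so the flow is subcritical.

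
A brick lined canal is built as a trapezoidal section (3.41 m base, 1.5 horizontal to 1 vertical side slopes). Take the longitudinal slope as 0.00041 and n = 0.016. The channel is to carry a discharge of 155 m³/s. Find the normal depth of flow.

y_n = 5.43 m

Manning's equation rearranged: A R^(2/3) = nQ / (1·√S) = 0.016 × 155 / (√0.00041) = 122.5.
Try y = 6.78 m: A R^(2/3) = 204.3 — too large.
Try y = 3.87 m: A R^(2/3) = 57.62 — too small.
Try y = 5.43 m: A R^(2/3) = 122.5 — close enough.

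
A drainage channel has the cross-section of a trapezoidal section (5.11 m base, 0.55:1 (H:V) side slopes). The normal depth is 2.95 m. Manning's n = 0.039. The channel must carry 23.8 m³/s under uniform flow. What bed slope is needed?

S = 0.0011

With bottom width b = 5.11 m and side slope z = 0.55: A = (b + zy)y = (5.11 + 0.55×2.95)×2.95 = 19.86 m²; P = b + 2y√(1+z²) = 5.11 + 2×2.95×1.141 = 11.84 m.
Hydraulic radius R = A/P = 19.86/11.84 = 1.677 m.
From Manning's equation, S = [nQ / (1 A R^(2/3))]² = [0.039 × 23.8 / (1 × 19.86 × 1.677^(2/3))]² = 0.0011.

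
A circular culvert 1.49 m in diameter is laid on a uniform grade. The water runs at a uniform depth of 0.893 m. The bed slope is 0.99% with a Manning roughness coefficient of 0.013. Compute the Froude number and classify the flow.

supercritical

For a circular section of diameter D = 1.49 m at depth y = 0.893 m, the central angle is θ = 2 arccos(1 − 2y/D) = 3.542 rad. Then A = (D²/8)(θ − sin θ) = 1.091 m² and P = Dθ/2 = 2.638 m.
Hydraulic radius R = A/P = 1.091/2.638 = 0.4135 m.
V = (1/n) R^(2/3) √S = (1/0.013) × 0.4135^(2/3) × √0.0099 = 4.248 m/s. Hydraulic depth D_h = A/T = 1.091/1.46 = 0.747 m.
Froude number Fr = V/√(g·D_h) = 4.248/√(9.81×0.747) = 1.57, which is greater than 1, so the flow is supercritical.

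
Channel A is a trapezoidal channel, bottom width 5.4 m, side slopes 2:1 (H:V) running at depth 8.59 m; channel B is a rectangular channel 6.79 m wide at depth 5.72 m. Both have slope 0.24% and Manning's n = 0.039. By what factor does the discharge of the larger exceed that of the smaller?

Channel A: With bottom width b = 5.4 m and side slope z = 2: A = (b + zy)y = (5.4 + 2×8.59)×8.59 = 194 m²; P = b + 2y√(1+z²) = 5.4 + 2×8.59×2.236 = 43.82 m. Hydraulic radius R = A/P = 194/43.82 = 4.427 m. Q_A = (1/0.039)·194·4.427^(2/3)·√0.0024 = 656.9 m³/s.
Channel B: Flow area A = b·y = 6.79 × 5.72 = 38.84 m². Wetted perimeter P = b + 2y = 6.79 + 2×5.72 = 18.23 m. Hydraulic radius R = A/P = 38.84/18.23 = 2.13 m. Q_B = (1/0.039)·38.84·2.13^(2/3)·√0.0024 = 80.78 m³/s.
The larger discharge is 656.9 m³/s and the smaller is 80.78 m³/s; the ratio is 8.13.

8.13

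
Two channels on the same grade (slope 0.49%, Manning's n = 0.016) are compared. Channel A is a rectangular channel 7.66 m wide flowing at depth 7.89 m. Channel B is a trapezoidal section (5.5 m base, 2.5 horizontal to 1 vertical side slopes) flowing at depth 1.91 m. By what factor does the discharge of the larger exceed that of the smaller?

Channel A: Flow area A = b·y = 7.66 × 7.89 = 60.44 m². Wetted perimeter P = b + 2y = 7.66 + 2×7.89 = 23.44 m. Hydraulic radius R = A/P = 60.44/23.44 = 2.578 m. Q_A = (1/0.016)·60.44·2.578^(2/3)·√0.0049 = 497.2 m³/s.
Channel B: With bottom width b = 5.5 m and side slope z = 2.5: A = (b + zy)y = (5.5 + 2.5×1.91)×1.91 = 19.63 m²; P = b + 2y√(1+z²) = 5.5 + 2×1.91×2.693 = 15.79 m. Hydraulic radius R = A/P = 19.63/15.79 = 1.243 m. Q_B = (1/0.016)·19.63·1.243^(2/3)·√0.0049 = 99.27 m³/s.
The larger discharge is 497.2 m³/s and the smaller is 99.27 m³/s; the ratio is 5.01.

5.01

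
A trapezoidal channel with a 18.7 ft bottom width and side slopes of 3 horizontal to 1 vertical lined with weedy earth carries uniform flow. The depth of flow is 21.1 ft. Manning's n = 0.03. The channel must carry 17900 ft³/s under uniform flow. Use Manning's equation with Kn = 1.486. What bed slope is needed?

With bottom width b = 18.7 ft and side slope z = 3: A = (b + zy)y = (18.7 + 3×21.1)×21.1 = 1730 ft²; P = b + 2y√(1+z²) = 18.7 + 2×21.1×3.162 = 152.1 ft.
Hydraulic radius R = A/P = 1730/152.1 = 11.37 ft.
From Manning's equation, S = [nQ / (1.486 A R^(2/3))]² = [0.03 × 17900 / (1.486 × 1730 × 11.37^(2/3))]² = 0.00171.

S = 0.00171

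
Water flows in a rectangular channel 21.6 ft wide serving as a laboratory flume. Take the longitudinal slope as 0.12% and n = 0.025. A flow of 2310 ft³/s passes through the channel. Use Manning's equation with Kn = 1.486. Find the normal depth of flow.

y_n = 15.2 ft

Manning's equation rearranged: A R^(2/3) = nQ / (1.486·√S) = 0.025 × 2310 / (1.486 × √0.0012) = 1122.
At y = 11.4 ft: A R^(2/3) = 771.5 — too small.
At y = 17.1 ft: A R^(2/3) = 1302 — too large.
At y = 15.2 ft: A R^(2/3) = 1122 — matches.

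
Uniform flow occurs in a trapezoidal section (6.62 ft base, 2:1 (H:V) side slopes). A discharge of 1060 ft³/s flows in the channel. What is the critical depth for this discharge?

At critical depth, Q² T / (g A³) = 1, i.e. A³/T = Q²/g = 1060²/32.2 = 34890.
Trying y = 6.6 ft: A³/T = 67790 — high.
Trying y = 4 ft: A³/T = 8842 — low.
Trying y = 5.63 ft: A³/T = 35010 — close enough.

y_c = 5.63 ft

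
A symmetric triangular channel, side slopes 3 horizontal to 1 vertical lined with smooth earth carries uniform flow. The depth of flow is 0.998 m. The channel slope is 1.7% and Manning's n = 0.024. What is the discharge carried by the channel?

Q = 9.86 m³/s

For a triangular section with side slope z = 3: A = zy² = 3×0.998² = 2.988 m²; P = 2y√(1+z²) = 2×0.998×3.162 = 6.312 m.
Hydraulic radius R = A/P = 2.988/6.312 = 0.4734 m.
Manning's equation: Q = (1/n) A R^(2/3) S^(1/2) = (1/0.024) × 2.988 × 0.4734^(2/3) × 0.017^(1/2) = 9.86 m³/s.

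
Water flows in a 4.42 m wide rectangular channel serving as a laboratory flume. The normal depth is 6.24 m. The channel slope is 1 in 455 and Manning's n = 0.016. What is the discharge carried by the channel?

Flow area A = b·y = 4.42 × 6.24 = 27.58 m². Wetted perimeter P = b + 2y = 4.42 + 2×6.24 = 16.9 m.
Hydraulic radius R = A/P = 27.58/16.9 = 1.632 m.
Manning's equation: Q = (1/n) A R^(2/3) S^(1/2) = (1/0.016) × 27.58 × 1.632^(2/3) × 0.002198^(1/2) = 112 m³/s.

Q = 112 m³/s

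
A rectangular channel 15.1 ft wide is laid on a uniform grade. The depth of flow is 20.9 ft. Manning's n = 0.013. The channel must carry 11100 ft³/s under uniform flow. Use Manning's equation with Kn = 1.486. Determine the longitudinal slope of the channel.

S = 0.00964

Flow area A = b·y = 15.1 × 20.9 = 315.6 ft². Wetted perimeter P = b + 2y = 15.1 + 2×20.9 = 56.9 ft.
Hydraulic radius R = A/P = 315.6/56.9 = 5.546 ft.
From Manning's equation, S = [nQ / (1.486 A R^(2/3))]² = [0.013 × 11100 / (1.486 × 315.6 × 5.546^(2/3))]² = 0.00964.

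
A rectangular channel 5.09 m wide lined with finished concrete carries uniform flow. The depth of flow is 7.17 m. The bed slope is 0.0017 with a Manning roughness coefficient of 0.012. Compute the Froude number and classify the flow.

subcritical

Flow area A = b·y = 5.09 × 7.17 = 36.5 m². Wetted perimeter P = b + 2y = 5.09 + 2×7.17 = 19.43 m.
Hydraulic radius R = A/P = 36.5/19.43 = 1.878 m.
V = (1/n) R^(2/3) √S = (1/0.012) × 1.878^(2/3) × √0.0017 = 5.231 m/s. Hydraulic depth D_h = A/T = 36.5/5.09 = 7.17 m.
Froude number Fr = V/√(g·D_h) = 5.231/√(9.81×7.17) = 0.624, which is less than 1, so the flow is subcritical.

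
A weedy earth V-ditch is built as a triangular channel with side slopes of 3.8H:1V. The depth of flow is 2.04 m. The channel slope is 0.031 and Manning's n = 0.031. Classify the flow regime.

For a triangular section with side slope z = 3.8: A = zy² = 3.8×2.04² = 15.81 m²; P = 2y√(1+z²) = 2×2.04×3.929 = 16.03 m.
Hydraulic radius R = A/P = 15.81/16.03 = 0.9864 m.
V = (1/n) R^(2/3) √S = (1/0.031) × 0.9864^(2/3) × √0.031 = 5.628 m/s. Hydraulic depth D_h = A/T = 15.81/15.5 = 1.02 m.
Froude number Fr = V/√(g·D_h) = 5.628/√(9.81×1.02) = 1.78, which is greater than 1, so the flow is supercritical.

supercritical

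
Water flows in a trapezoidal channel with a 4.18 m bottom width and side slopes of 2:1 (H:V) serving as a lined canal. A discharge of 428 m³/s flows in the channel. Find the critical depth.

At critical depth, Q² T / (g A³) = 1, i.e. A³/T = Q²/g = 428²/9.81 = 18670.
At y = 4.24 m: A³/T = 7316 — low.
At y = 6.61 m: A³/T = 49690 — high.
At y = 5.28 m: A³/T = 18630 — matches.

y_c = 5.28 m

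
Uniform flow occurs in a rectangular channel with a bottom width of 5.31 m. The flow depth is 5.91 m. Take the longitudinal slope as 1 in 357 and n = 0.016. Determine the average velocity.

Flow area A = b·y = 5.31 × 5.91 = 31.38 m². Wetted perimeter P = b + 2y = 5.31 + 2×5.91 = 17.13 m.
Hydraulic radius R = A/P = 31.38/17.13 = 1.832 m.
From Manning's equation, V = (1/n) R^(2/3) S^(1/2) = (1/0.016) × 1.832^(2/3) × 0.002801^(1/2) = 4.95 m/s.

V = 4.95 m/s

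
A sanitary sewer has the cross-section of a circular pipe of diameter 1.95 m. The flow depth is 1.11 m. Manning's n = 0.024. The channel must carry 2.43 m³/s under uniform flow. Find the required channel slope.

S = 0.00259

For a circular section of diameter D = 1.95 m at depth y = 1.11 m, the central angle is θ = 2 arccos(1 − 2y/D) = 3.419 rad. Then A = (D²/8)(θ − sin θ) = 1.756 m² and P = Dθ/2 = 3.334 m.
Hydraulic radius R = A/P = 1.756/3.334 = 0.5266 m.
From Manning's equation, S = [nQ / (1 A R^(2/3))]² = [0.024 × 2.43 / (1 × 1.756 × 0.5266^(2/3))]² = 0.00259.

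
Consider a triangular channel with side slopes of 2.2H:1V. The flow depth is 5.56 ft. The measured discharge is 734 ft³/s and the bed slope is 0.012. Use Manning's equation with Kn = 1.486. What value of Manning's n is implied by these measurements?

n = 0.028

For a triangular section with side slope z = 2.2: A = zy² = 2.2×5.56² = 68.01 ft²; P = 2y√(1+z²) = 2×5.56×2.417 = 26.87 ft.
Hydraulic radius R = A/P = 68.01/26.87 = 2.531 ft.
Rearranging Manning's equation: n = (1.486/Q) A R^(2/3) S^(1/2) = (1.486/734) × 68.01 × 2.531^(2/3) × √0.012 = 0.028.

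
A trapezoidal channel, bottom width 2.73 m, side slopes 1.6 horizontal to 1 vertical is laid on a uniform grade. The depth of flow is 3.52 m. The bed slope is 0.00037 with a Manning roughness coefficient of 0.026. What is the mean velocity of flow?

V = 1.11 m/s

With bottom width b = 2.73 m and side slope z = 1.6: A = (b + zy)y = (2.73 + 1.6×3.52)×3.52 = 29.43 m²; P = b + 2y√(1+z²) = 2.73 + 2×3.52×1.887 = 16.01 m.
Hydraulic radius R = A/P = 29.43/16.01 = 1.838 m.
From Manning's equation, V = (1/n) R^(2/3) S^(1/2) = (1/0.026) × 1.838^(2/3) × 0.00037^(1/2) = 1.11 m/s.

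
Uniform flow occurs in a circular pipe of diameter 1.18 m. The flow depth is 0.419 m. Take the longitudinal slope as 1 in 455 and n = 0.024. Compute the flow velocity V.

V = 0.735 m/s

For a circular section of diameter D = 1.18 m at depth y = 0.419 m, the central angle is θ = 2 arccos(1 − 2y/D) = 2.553 rad. Then A = (D²/8)(θ − sin θ) = 0.3479 m² and P = Dθ/2 = 1.507 m.
Hydraulic radius R = A/P = 0.3479/1.507 = 0.2309 m.
From Manning's equation, V = (1/n) R^(2/3) S^(1/2) = (1/0.024) × 0.2309^(2/3) × 0.002198^(1/2) = 0.735 m/s.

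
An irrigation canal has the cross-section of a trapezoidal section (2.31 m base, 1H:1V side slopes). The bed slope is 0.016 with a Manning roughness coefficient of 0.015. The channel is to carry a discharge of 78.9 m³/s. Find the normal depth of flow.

y_n = 2.03 m

Manning's equation rearranged: A R^(2/3) = nQ / (1·√S) = 0.015 × 78.9 / (√0.016) = 9.356.
At y = 2.51 m: A R^(2/3) = 14.31 — over.
At y = 2.03 m: A R^(2/3) = 9.355 — matches.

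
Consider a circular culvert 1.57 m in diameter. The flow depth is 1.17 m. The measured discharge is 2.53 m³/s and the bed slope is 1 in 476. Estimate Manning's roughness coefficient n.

For a circular section of diameter D = 1.57 m at depth y = 1.17 m, the central angle is θ = 2 arccos(1 − 2y/D) = 4.167 rad. Then A = (D²/8)(θ − sin θ) = 1.547 m² and P = Dθ/2 = 3.271 m.
Hydraulic radius R = A/P = 1.547/3.271 = 0.473 m.
Rearranging Manning's equation: n = (1/Q) A R^(2/3) S^(1/2) = (1/2.53) × 1.547 × 0.473^(2/3) × √0.002101 = 0.017.

n = 0.017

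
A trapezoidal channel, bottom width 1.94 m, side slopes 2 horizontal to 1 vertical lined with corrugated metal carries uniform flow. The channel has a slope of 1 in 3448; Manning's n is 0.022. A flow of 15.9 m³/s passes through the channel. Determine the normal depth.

Manning's equation rearranged: A R^(2/3) = nQ / (1·√S) = 0.022 × 15.9 / (√0.00029) = 20.54.
At y = 3.16 m: A R^(2/3) = 36.06 — over.
At y = 2.48 m: A R^(2/3) = 20.52 — close enough.

y_n = 2.48 m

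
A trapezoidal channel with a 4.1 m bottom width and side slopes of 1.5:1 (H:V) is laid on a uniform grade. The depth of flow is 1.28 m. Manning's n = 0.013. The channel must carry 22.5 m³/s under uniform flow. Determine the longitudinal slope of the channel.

With bottom width b = 4.1 m and side slope z = 1.5: A = (b + zy)y = (4.1 + 1.5×1.28)×1.28 = 7.706 m²; P = b + 2y√(1+z²) = 4.1 + 2×1.28×1.803 = 8.715 m.
Hydraulic radius R = A/P = 7.706/8.715 = 0.8842 m.
From Manning's equation, S = [nQ / (1 A R^(2/3))]² = [0.013 × 22.5 / (1 × 7.706 × 0.8842^(2/3))]² = 0.0017.

S = 0.0017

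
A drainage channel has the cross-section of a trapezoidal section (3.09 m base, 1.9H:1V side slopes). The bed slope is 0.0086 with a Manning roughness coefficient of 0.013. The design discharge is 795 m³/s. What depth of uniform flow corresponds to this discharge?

Manning's equation rearranged: A R^(2/3) = nQ / (1·√S) = 0.013 × 795 / (√0.0086) = 111.4.
Try y = 5.68 m: A R^(2/3) = 159.2 — too large.
Try y = 4.88 m: A R^(2/3) = 111.4 — close enough.

y_n = 4.88 m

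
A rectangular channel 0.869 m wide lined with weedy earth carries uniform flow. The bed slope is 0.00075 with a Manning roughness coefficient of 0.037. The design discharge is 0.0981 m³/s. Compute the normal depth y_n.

Manning's equation rearranged: A R^(2/3) = nQ / (1·√S) = 0.037 × 0.0981 / (√0.00075) = 0.1325.
Trying y = 0.502 m: A R^(2/3) = 0.1651 — too large.
Trying y = 0.308 m: A R^(2/3) = 0.0854 — too small.
Trying y = 0.425 m: A R^(2/3) = 0.1325 — matches.

y_n = 0.425 m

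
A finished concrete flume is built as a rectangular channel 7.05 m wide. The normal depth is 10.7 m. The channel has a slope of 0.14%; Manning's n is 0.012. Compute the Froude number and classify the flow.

Flow area A = b·y = 7.05 × 10.7 = 75.43 m². Wetted perimeter P = b + 2y = 7.05 + 2×10.7 = 28.45 m.
Hydraulic radius R = A/P = 75.43/28.45 = 2.651 m.
V = (1/n) R^(2/3) √S = (1/0.012) × 2.651^(2/3) × √0.0014 = 5.973 m/s. Hydraulic depth D_h = A/T = 75.43/7.05 = 10.7 m.
Froude number Fr = V/√(g·D_h) = 5.973/√(9.81×10.7) = 0.583, which is less than 1, so the flow is subcritical.

subcritical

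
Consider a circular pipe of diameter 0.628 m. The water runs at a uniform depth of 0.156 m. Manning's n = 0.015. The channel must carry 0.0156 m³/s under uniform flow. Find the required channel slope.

S = 0.000368

For a circular section of diameter D = 0.628 m at depth y = 0.156 m, the central angle is θ = 2 arccos(1 − 2y/D) = 2.087 rad. Then A = (D²/8)(θ − sin θ) = 0.06001 m² and P = Dθ/2 = 0.6553 m.
Hydraulic radius R = A/P = 0.06001/0.6553 = 0.09158 m.
From Manning's equation, S = [nQ / (1 A R^(2/3))]² = [0.015 × 0.0156 / (1 × 0.06001 × 0.09158^(2/3))]² = 0.000368.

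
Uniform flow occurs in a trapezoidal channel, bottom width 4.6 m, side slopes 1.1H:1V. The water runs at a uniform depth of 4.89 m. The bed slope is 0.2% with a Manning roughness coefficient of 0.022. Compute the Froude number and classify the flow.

subcritical

With bottom width b = 4.6 m and side slope z = 1.1: A = (b + zy)y = (4.6 + 1.1×4.89)×4.89 = 48.8 m²; P = b + 2y√(1+z²) = 4.6 + 2×4.89×1.487 = 19.14 m.
Hydraulic radius R = A/P = 48.8/19.14 = 2.55 m.
V = (1/n) R^(2/3) √S = (1/0.022) × 2.55^(2/3) × √0.002 = 3.794 m/s. Hydraulic depth D_h = A/T = 48.8/15.36 = 3.177 m.
Froude number Fr = V/√(g·D_h) = 3.794/√(9.81×3.177) = 0.68, which is less than 1, so the flow is subcritical.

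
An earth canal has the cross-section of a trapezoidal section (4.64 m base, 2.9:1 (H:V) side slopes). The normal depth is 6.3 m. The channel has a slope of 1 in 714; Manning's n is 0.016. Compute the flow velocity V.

V = 5.22 m/s

With bottom width b = 4.64 m and side slope z = 2.9: A = (b + zy)y = (4.64 + 2.9×6.3)×6.3 = 144.3 m²; P = b + 2y√(1+z²) = 4.64 + 2×6.3×3.068 = 43.29 m.
Hydraulic radius R = A/P = 144.3/43.29 = 3.334 m.
From Manning's equation, V = (1/n) R^(2/3) S^(1/2) = (1/0.016) × 3.334^(2/3) × 0.001401^(1/2) = 5.22 m/s.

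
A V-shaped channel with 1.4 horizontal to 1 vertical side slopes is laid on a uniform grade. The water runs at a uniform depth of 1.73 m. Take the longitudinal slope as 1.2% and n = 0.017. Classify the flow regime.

supercritical

For a triangular section with side slope z = 1.4: A = zy² = 1.4×1.73² = 4.19 m²; P = 2y√(1+z²) = 2×1.73×1.72 = 5.953 m.
Hydraulic radius R = A/P = 4.19/5.953 = 0.7039 m.
V = (1/n) R^(2/3) √S = (1/0.017) × 0.7039^(2/3) × √0.012 = 5.099 m/s. Hydraulic depth D_h = A/T = 4.19/4.844 = 0.865 m.
Froude number Fr = V/√(g·D_h) = 5.099/√(9.81×0.865) = 1.75, which is greater than 1, so the flow is supercritical.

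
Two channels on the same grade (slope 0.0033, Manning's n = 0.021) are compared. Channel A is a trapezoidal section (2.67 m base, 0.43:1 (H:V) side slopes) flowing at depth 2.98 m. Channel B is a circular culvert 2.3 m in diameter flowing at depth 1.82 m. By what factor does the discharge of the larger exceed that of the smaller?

Channel A: With bottom width b = 2.67 m and side slope z = 0.43: A = (b + zy)y = (2.67 + 0.43×2.98)×2.98 = 11.78 m²; P = b + 2y√(1+z²) = 2.67 + 2×2.98×1.089 = 9.158 m. Hydraulic radius R = A/P = 11.78/9.158 = 1.286 m. Q_A = (1/0.021)·11.78·1.286^(2/3)·√0.0033 = 38.09 m³/s.
Channel B: For a circular section of diameter D = 2.3 m at depth y = 1.82 m, the central angle is θ = 2 arccos(1 − 2y/D) = 4.385 rad. Then A = (D²/8)(θ − sin θ) = 3.526 m² and P = Dθ/2 = 5.043 m. Hydraulic radius R = A/P = 3.526/5.043 = 0.6992 m. Q_B = (1/0.021)·3.526·0.6992^(2/3)·√0.0033 = 7.598 m³/s.
The larger discharge is 38.09 m³/s and the smaller is 7.598 m³/s; the ratio is 5.01.

5.01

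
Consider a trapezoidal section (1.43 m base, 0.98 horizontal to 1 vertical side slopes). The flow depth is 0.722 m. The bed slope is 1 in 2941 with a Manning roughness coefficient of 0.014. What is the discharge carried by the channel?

Q = 1.19 m³/s

With bottom width b = 1.43 m and side slope z = 0.98: A = (b + zy)y = (1.43 + 0.98×0.722)×0.722 = 1.543 m²; P = b + 2y√(1+z²) = 1.43 + 2×0.722×1.4 = 3.452 m.
Hydraulic radius R = A/P = 1.543/3.452 = 0.4471 m.
Manning's equation: Q = (1/n) A R^(2/3) S^(1/2) = (1/0.014) × 1.543 × 0.4471^(2/3) × 0.00034^(1/2) = 1.19 m³/s.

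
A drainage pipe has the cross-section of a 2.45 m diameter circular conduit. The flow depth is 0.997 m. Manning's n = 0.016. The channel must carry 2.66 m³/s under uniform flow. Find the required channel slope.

For a circular section of diameter D = 2.45 m at depth y = 0.997 m, the central angle is θ = 2 arccos(1 − 2y/D) = 2.767 rad. Then A = (D²/8)(θ − sin θ) = 1.802 m² and P = Dθ/2 = 3.39 m.
Hydraulic radius R = A/P = 1.802/3.39 = 0.5315 m.
From Manning's equation, S = [nQ / (1 A R^(2/3))]² = [0.016 × 2.66 / (1 × 1.802 × 0.5315^(2/3))]² = 0.0013.

S = 0.0013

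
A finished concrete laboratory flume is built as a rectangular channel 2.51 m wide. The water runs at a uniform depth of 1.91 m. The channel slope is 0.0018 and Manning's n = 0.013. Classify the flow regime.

subcritical

Flow area A = b·y = 2.51 × 1.91 = 4.794 m². Wetted perimeter P = b + 2y = 2.51 + 2×1.91 = 6.33 m.
Hydraulic radius R = A/P = 4.794/6.33 = 0.7574 m.
V = (1/n) R^(2/3) √S = (1/0.013) × 0.7574^(2/3) × √0.0018 = 2.712 m/s. Hydraulic depth D_h = A/T = 4.794/2.51 = 1.91 m.
Froude number Fr = V/√(g·D_h) = 2.712/√(9.81×1.91) = 0.626, which is less than 1, so the flow is subcritical.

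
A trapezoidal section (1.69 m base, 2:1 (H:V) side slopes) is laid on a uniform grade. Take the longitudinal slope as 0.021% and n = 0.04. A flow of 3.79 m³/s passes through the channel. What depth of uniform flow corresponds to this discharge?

y_n = 1.89 m

Manning's equation rearranged: A R^(2/3) = nQ / (1·√S) = 0.04 × 3.79 / (√0.00021) = 10.46.
At y = 1.67 m: A R^(2/3) = 7.93 — low.
At y = 2.14 m: A R^(2/3) = 13.9 — high.
At y = 1.89 m: A R^(2/3) = 10.47 — matches.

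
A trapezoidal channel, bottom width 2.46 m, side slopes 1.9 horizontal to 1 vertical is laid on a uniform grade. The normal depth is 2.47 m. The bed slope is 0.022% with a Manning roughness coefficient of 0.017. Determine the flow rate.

With bottom width b = 2.46 m and side slope z = 1.9: A = (b + zy)y = (2.46 + 1.9×2.47)×2.47 = 17.67 m²; P = b + 2y√(1+z²) = 2.46 + 2×2.47×2.147 = 13.07 m.
Hydraulic radius R = A/P = 17.67/13.07 = 1.352 m.
Manning's equation: Q = (1/n) A R^(2/3) S^(1/2) = (1/0.017) × 17.67 × 1.352^(2/3) × 0.00022^(1/2) = 18.8 m³/s.

Q = 18.8 m³/s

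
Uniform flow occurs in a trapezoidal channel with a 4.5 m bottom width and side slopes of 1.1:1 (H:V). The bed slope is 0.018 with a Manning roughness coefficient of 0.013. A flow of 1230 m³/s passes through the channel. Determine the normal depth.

Manning's equation rearranged: A R^(2/3) = nQ / (1·√S) = 0.013 × 1230 / (√0.018) = 119.2.
At y = 4.75 m: A R^(2/3) = 84.65 — too small.
At y = 6.84 m: A R^(2/3) = 182.7 — too large.
At y = 5.6 m: A R^(2/3) = 119.2 — ≈ 119.2.

y_n = 5.6 m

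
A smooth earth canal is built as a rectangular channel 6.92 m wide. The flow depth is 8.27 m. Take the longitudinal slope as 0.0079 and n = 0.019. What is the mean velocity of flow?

Flow area A = b·y = 6.92 × 8.27 = 57.23 m². Wetted perimeter P = b + 2y = 6.92 + 2×8.27 = 23.46 m.
Hydraulic radius R = A/P = 57.23/23.46 = 2.439 m.
From Manning's equation, V = (1/n) R^(2/3) S^(1/2) = (1/0.019) × 2.439^(2/3) × 0.0079^(1/2) = 8.48 m/s.

V = 8.48 m/s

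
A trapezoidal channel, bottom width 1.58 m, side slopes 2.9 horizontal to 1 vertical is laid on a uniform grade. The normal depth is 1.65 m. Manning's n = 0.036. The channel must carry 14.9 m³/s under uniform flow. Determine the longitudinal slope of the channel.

S = 0.00301

With bottom width b = 1.58 m and side slope z = 2.9: A = (b + zy)y = (1.58 + 2.9×1.65)×1.65 = 10.5 m²; P = b + 2y√(1+z²) = 1.58 + 2×1.65×3.068 = 11.7 m.
Hydraulic radius R = A/P = 10.5/11.7 = 0.8974 m.
From Manning's equation, S = [nQ / (1 A R^(2/3))]² = [0.036 × 14.9 / (1 × 10.5 × 0.8974^(2/3))]² = 0.00301.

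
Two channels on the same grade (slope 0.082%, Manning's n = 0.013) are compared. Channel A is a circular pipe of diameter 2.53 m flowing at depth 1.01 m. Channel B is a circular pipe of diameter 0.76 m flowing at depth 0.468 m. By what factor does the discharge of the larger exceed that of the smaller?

11.9

Channel A: For a circular section of diameter D = 2.53 m at depth y = 1.01 m, the central angle is θ = 2 arccos(1 − 2y/D) = 2.736 rad. Then A = (D²/8)(θ − sin θ) = 1.873 m² and P = Dθ/2 = 3.461 m. Hydraulic radius R = A/P = 1.873/3.461 = 0.5412 m. Q_A = (1/0.013)·1.873·0.5412^(2/3)·√0.00082 = 2.74 m³/s.
Channel B: For a circular section of diameter D = 0.76 m at depth y = 0.468 m, the central angle is θ = 2 arccos(1 − 2y/D) = 3.609 rad. Then A = (D²/8)(θ − sin θ) = 0.2931 m² and P = Dθ/2 = 1.371 m. Hydraulic radius R = A/P = 0.2931/1.371 = 0.2137 m. Q_B = (1/0.013)·0.2931·0.2137^(2/3)·√0.00082 = 0.2308 m³/s.
The larger discharge is 2.74 m³/s and the smaller is 0.2308 m³/s; the ratio is 11.9.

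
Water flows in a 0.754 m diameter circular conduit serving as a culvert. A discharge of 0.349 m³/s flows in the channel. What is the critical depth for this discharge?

At critical depth, Q² T / (g A³) = 1, i.e. A³/T = Q²/g = 0.349²/9.81 = 0.01242.
At y = 0.425 m: A³/T = 0.02333 — over.
At y = 0.302 m: A³/T = 0.006312 — short.
At y = 0.36 m: A³/T = 0.01237 — matches.

y_c = 0.36 m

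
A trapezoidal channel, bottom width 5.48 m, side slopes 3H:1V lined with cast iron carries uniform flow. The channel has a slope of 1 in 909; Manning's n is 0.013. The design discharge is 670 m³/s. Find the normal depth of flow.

y_n = 5.6 m

Manning's equation rearranged: A R^(2/3) = nQ / (1·√S) = 0.013 × 670 / (√0.0011) = 262.6.
Trying y = 3.83 m: A R^(2/3) = 109.5 — short.
Trying y = 6.3 m: A R^(2/3) = 346.5 — over.
Trying y = 5.6 m: A R^(2/3) = 262.4 — matches.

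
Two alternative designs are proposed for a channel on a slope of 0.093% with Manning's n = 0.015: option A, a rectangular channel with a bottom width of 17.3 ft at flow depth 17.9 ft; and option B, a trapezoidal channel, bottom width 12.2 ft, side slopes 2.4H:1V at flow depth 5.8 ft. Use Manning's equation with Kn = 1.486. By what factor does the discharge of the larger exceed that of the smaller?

Channel A: Flow area A = b·y = 17.3 × 17.9 = 309.7 ft². Wetted perimeter P = b + 2y = 17.3 + 2×17.9 = 53.1 ft. Hydraulic radius R = A/P = 309.7/53.1 = 5.832 ft. Q_A = (1.486/0.015)·309.7·5.832^(2/3)·√0.00093 = 3031 ft³/s.
Channel B: With bottom width b = 12.2 ft and side slope z = 2.4: A = (b + zy)y = (12.2 + 2.4×5.8)×5.8 = 151.5 ft²; P = b + 2y√(1+z²) = 12.2 + 2×5.8×2.6 = 42.36 ft. Hydraulic radius R = A/P = 151.5/42.36 = 3.576 ft. Q_B = (1.486/0.015)·151.5·3.576^(2/3)·√0.00093 = 1070 ft³/s.
The larger discharge is 3031 ft³/s and the smaller is 1070 ft³/s; the ratio is 2.83.

2.83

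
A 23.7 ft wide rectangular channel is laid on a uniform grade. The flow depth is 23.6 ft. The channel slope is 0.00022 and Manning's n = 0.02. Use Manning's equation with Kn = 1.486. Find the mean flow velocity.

V = 4.37 ft/s

Flow area A = b·y = 23.7 × 23.6 = 559.3 ft². Wetted perimeter P = b + 2y = 23.7 + 2×23.6 = 70.9 ft.
Hydraulic radius R = A/P = 559.3/70.9 = 7.889 ft.
From Manning's equation, V = (1.486/n) R^(2/3) S^(1/2) = (1.486/0.02) × 7.889^(2/3) × 0.00022^(1/2) = 4.37 ft/s.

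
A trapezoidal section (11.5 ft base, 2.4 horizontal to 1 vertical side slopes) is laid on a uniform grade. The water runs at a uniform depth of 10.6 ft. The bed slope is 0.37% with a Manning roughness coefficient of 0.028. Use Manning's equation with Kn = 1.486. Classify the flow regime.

subcritical

With bottom width b = 11.5 ft and side slope z = 2.4: A = (b + zy)y = (11.5 + 2.4×10.6)×10.6 = 391.6 ft²; P = b + 2y√(1+z²) = 11.5 + 2×10.6×2.6 = 66.62 ft.
Hydraulic radius R = A/P = 391.6/66.62 = 5.878 ft.
V = (1.486/n) R^(2/3) √S = (1.486/0.028) × 5.878^(2/3) × √0.0037 = 10.51 ft/s. Hydraulic depth D_h = A/T = 391.6/62.38 = 6.277 ft.
Froude number Fr = V/√(g·D_h) = 10.51/√(32.2×6.277) = 0.74, which is less than 1, so the flow is subcritical.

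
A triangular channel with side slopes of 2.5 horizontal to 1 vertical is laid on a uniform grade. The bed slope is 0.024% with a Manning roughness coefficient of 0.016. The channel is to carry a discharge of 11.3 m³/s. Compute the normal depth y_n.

Manning's equation rearranged: A R^(2/3) = nQ / (1·√S) = 0.016 × 11.3 / (√0.00024) = 11.67.
At y = 1.63 m: A R^(2/3) = 5.516 — short.
At y = 2.75 m: A R^(2/3) = 22.25 — over.
At y = 2.16 m: A R^(2/3) = 11.69 — matches.

y_n = 2.16 m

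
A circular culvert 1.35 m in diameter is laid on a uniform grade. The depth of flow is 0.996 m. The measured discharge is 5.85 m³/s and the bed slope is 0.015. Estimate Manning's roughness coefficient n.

For a circular section of diameter D = 1.35 m at depth y = 0.996 m, the central angle is θ = 2 arccos(1 − 2y/D) = 4.133 rad. Then A = (D²/8)(θ − sin θ) = 1.132 m² and P = Dθ/2 = 2.79 m.
Hydraulic radius R = A/P = 1.132/2.79 = 0.4058 m.
Rearranging Manning's equation: n = (1/Q) A R^(2/3) S^(1/2) = (1/5.85) × 1.132 × 0.4058^(2/3) × √0.015 = 0.013.

n = 0.013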